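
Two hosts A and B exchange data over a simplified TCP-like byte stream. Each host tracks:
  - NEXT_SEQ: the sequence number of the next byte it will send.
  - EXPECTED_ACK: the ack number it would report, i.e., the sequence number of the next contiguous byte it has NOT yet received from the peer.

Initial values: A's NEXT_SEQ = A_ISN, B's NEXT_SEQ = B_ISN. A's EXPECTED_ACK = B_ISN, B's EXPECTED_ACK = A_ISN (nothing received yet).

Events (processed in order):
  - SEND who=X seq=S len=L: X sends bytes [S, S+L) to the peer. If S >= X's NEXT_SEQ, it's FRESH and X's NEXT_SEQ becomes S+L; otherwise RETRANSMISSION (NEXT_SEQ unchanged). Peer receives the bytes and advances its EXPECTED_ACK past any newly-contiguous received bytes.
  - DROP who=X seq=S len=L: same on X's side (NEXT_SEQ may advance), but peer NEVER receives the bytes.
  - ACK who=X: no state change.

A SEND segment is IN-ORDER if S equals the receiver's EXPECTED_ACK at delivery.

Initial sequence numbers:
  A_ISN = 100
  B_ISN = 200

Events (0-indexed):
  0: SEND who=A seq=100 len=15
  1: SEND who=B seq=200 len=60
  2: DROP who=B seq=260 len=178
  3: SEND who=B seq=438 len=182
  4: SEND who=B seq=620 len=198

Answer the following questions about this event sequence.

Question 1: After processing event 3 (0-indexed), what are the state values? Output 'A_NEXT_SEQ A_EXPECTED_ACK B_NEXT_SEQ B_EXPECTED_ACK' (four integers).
After event 0: A_seq=115 A_ack=200 B_seq=200 B_ack=115
After event 1: A_seq=115 A_ack=260 B_seq=260 B_ack=115
After event 2: A_seq=115 A_ack=260 B_seq=438 B_ack=115
After event 3: A_seq=115 A_ack=260 B_seq=620 B_ack=115

115 260 620 115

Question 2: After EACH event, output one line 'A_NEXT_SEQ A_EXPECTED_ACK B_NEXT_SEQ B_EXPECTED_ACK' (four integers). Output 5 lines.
115 200 200 115
115 260 260 115
115 260 438 115
115 260 620 115
115 260 818 115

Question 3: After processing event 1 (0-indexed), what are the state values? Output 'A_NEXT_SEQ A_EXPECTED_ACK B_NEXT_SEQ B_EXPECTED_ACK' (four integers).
After event 0: A_seq=115 A_ack=200 B_seq=200 B_ack=115
After event 1: A_seq=115 A_ack=260 B_seq=260 B_ack=115

115 260 260 115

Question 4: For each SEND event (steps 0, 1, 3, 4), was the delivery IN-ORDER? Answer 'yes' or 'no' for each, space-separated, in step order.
Step 0: SEND seq=100 -> in-order
Step 1: SEND seq=200 -> in-order
Step 3: SEND seq=438 -> out-of-order
Step 4: SEND seq=620 -> out-of-order

Answer: yes yes no no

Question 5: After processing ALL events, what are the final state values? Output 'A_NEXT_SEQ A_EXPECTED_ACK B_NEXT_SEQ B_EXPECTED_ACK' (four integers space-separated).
After event 0: A_seq=115 A_ack=200 B_seq=200 B_ack=115
After event 1: A_seq=115 A_ack=260 B_seq=260 B_ack=115
After event 2: A_seq=115 A_ack=260 B_seq=438 B_ack=115
After event 3: A_seq=115 A_ack=260 B_seq=620 B_ack=115
After event 4: A_seq=115 A_ack=260 B_seq=818 B_ack=115

Answer: 115 260 818 115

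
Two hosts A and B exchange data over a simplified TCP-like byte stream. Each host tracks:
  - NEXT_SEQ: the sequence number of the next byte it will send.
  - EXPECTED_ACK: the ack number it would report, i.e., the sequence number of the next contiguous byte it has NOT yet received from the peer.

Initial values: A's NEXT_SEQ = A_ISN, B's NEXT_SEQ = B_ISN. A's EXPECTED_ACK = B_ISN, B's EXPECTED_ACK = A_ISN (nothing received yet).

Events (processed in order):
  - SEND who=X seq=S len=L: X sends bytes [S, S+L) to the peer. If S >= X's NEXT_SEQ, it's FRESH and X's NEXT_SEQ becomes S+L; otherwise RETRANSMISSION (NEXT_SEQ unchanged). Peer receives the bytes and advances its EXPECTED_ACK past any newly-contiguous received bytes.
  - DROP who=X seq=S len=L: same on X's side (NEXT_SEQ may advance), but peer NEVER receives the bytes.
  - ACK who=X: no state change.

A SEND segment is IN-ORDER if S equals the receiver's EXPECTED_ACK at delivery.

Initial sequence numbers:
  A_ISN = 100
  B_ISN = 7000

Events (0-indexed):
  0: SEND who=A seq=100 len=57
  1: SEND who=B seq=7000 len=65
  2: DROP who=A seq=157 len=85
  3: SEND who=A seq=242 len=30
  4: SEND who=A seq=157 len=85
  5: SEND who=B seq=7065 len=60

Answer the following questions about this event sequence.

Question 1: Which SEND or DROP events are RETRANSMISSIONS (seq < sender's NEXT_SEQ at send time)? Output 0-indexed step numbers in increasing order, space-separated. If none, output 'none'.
Step 0: SEND seq=100 -> fresh
Step 1: SEND seq=7000 -> fresh
Step 2: DROP seq=157 -> fresh
Step 3: SEND seq=242 -> fresh
Step 4: SEND seq=157 -> retransmit
Step 5: SEND seq=7065 -> fresh

Answer: 4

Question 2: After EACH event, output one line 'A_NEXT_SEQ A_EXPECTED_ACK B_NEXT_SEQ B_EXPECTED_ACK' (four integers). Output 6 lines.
157 7000 7000 157
157 7065 7065 157
242 7065 7065 157
272 7065 7065 157
272 7065 7065 272
272 7125 7125 272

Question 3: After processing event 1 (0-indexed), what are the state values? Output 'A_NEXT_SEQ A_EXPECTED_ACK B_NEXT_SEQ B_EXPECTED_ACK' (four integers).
After event 0: A_seq=157 A_ack=7000 B_seq=7000 B_ack=157
After event 1: A_seq=157 A_ack=7065 B_seq=7065 B_ack=157

157 7065 7065 157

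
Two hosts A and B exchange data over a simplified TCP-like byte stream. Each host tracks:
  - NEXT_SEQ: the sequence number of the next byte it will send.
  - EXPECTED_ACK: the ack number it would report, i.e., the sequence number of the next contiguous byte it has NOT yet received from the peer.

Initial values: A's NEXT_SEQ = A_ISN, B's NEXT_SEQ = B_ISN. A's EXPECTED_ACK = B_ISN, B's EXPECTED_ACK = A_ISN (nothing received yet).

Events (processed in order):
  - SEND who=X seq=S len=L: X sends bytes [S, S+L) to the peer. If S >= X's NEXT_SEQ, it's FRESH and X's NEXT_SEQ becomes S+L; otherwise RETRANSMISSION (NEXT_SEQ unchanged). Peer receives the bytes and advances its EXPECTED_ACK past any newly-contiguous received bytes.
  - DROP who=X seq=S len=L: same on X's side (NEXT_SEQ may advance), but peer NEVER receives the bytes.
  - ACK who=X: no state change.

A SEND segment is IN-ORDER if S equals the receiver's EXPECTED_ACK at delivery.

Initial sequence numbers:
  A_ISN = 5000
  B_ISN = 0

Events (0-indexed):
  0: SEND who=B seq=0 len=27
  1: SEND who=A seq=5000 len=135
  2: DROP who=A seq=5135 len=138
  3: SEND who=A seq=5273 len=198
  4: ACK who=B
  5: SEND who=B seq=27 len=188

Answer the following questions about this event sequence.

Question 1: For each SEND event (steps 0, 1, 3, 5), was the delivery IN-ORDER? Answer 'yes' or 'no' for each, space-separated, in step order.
Answer: yes yes no yes

Derivation:
Step 0: SEND seq=0 -> in-order
Step 1: SEND seq=5000 -> in-order
Step 3: SEND seq=5273 -> out-of-order
Step 5: SEND seq=27 -> in-order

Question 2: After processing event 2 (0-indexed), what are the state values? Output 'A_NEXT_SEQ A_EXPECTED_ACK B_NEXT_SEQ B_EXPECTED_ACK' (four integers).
After event 0: A_seq=5000 A_ack=27 B_seq=27 B_ack=5000
After event 1: A_seq=5135 A_ack=27 B_seq=27 B_ack=5135
After event 2: A_seq=5273 A_ack=27 B_seq=27 B_ack=5135

5273 27 27 5135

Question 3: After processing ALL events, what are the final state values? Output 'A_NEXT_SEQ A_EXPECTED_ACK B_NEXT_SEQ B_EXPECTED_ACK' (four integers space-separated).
After event 0: A_seq=5000 A_ack=27 B_seq=27 B_ack=5000
After event 1: A_seq=5135 A_ack=27 B_seq=27 B_ack=5135
After event 2: A_seq=5273 A_ack=27 B_seq=27 B_ack=5135
After event 3: A_seq=5471 A_ack=27 B_seq=27 B_ack=5135
After event 4: A_seq=5471 A_ack=27 B_seq=27 B_ack=5135
After event 5: A_seq=5471 A_ack=215 B_seq=215 B_ack=5135

Answer: 5471 215 215 5135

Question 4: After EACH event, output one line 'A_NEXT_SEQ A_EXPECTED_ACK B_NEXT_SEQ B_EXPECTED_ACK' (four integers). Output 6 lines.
5000 27 27 5000
5135 27 27 5135
5273 27 27 5135
5471 27 27 5135
5471 27 27 5135
5471 215 215 5135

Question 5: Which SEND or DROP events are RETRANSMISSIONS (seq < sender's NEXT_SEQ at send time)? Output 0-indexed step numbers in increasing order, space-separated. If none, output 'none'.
Answer: none

Derivation:
Step 0: SEND seq=0 -> fresh
Step 1: SEND seq=5000 -> fresh
Step 2: DROP seq=5135 -> fresh
Step 3: SEND seq=5273 -> fresh
Step 5: SEND seq=27 -> fresh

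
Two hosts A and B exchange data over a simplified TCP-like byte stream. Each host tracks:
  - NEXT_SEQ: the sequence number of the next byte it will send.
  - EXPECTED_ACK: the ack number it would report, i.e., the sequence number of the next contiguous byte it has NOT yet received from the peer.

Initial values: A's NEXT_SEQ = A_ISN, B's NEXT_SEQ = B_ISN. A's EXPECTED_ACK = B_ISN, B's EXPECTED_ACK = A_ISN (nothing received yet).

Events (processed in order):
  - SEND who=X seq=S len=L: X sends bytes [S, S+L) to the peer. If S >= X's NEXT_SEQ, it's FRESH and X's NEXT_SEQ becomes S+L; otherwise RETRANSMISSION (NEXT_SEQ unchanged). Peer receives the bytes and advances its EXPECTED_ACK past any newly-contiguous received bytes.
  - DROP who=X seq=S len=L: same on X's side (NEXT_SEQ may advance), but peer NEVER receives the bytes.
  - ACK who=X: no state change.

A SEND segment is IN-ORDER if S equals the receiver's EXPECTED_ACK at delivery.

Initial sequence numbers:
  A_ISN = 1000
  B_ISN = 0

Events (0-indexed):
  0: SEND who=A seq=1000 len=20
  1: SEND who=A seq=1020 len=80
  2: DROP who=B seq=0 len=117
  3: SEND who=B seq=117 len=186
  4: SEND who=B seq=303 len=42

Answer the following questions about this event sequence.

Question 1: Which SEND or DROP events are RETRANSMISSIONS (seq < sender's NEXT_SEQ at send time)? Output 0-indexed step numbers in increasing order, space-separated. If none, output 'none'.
Step 0: SEND seq=1000 -> fresh
Step 1: SEND seq=1020 -> fresh
Step 2: DROP seq=0 -> fresh
Step 3: SEND seq=117 -> fresh
Step 4: SEND seq=303 -> fresh

Answer: none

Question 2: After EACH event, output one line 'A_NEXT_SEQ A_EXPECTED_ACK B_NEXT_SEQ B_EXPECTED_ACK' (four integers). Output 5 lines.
1020 0 0 1020
1100 0 0 1100
1100 0 117 1100
1100 0 303 1100
1100 0 345 1100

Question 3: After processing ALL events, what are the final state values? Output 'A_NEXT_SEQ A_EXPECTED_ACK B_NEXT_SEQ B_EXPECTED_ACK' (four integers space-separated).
Answer: 1100 0 345 1100

Derivation:
After event 0: A_seq=1020 A_ack=0 B_seq=0 B_ack=1020
After event 1: A_seq=1100 A_ack=0 B_seq=0 B_ack=1100
After event 2: A_seq=1100 A_ack=0 B_seq=117 B_ack=1100
After event 3: A_seq=1100 A_ack=0 B_seq=303 B_ack=1100
After event 4: A_seq=1100 A_ack=0 B_seq=345 B_ack=1100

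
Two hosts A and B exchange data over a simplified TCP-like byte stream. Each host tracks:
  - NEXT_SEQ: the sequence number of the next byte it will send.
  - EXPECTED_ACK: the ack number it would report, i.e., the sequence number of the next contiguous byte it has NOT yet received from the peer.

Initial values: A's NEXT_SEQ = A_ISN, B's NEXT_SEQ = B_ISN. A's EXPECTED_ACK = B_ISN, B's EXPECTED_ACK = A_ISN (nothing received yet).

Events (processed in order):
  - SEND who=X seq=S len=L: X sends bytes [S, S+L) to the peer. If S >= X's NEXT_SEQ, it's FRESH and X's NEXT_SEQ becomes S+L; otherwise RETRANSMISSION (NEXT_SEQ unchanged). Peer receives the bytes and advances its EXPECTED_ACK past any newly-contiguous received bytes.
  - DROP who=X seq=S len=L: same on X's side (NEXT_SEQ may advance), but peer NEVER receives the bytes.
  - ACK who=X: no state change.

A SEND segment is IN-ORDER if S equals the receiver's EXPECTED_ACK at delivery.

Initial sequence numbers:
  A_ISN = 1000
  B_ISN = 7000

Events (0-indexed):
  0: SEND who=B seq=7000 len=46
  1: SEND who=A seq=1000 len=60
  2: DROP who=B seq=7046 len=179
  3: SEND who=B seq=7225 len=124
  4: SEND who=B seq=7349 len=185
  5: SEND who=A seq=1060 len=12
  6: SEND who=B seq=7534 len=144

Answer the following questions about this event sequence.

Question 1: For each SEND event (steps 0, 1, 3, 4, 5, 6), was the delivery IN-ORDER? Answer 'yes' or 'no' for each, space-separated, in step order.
Answer: yes yes no no yes no

Derivation:
Step 0: SEND seq=7000 -> in-order
Step 1: SEND seq=1000 -> in-order
Step 3: SEND seq=7225 -> out-of-order
Step 4: SEND seq=7349 -> out-of-order
Step 5: SEND seq=1060 -> in-order
Step 6: SEND seq=7534 -> out-of-order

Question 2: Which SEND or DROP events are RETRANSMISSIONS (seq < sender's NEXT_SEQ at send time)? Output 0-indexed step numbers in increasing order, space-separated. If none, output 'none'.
Answer: none

Derivation:
Step 0: SEND seq=7000 -> fresh
Step 1: SEND seq=1000 -> fresh
Step 2: DROP seq=7046 -> fresh
Step 3: SEND seq=7225 -> fresh
Step 4: SEND seq=7349 -> fresh
Step 5: SEND seq=1060 -> fresh
Step 6: SEND seq=7534 -> fresh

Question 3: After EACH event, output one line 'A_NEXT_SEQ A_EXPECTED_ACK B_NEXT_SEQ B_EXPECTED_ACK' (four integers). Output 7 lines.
1000 7046 7046 1000
1060 7046 7046 1060
1060 7046 7225 1060
1060 7046 7349 1060
1060 7046 7534 1060
1072 7046 7534 1072
1072 7046 7678 1072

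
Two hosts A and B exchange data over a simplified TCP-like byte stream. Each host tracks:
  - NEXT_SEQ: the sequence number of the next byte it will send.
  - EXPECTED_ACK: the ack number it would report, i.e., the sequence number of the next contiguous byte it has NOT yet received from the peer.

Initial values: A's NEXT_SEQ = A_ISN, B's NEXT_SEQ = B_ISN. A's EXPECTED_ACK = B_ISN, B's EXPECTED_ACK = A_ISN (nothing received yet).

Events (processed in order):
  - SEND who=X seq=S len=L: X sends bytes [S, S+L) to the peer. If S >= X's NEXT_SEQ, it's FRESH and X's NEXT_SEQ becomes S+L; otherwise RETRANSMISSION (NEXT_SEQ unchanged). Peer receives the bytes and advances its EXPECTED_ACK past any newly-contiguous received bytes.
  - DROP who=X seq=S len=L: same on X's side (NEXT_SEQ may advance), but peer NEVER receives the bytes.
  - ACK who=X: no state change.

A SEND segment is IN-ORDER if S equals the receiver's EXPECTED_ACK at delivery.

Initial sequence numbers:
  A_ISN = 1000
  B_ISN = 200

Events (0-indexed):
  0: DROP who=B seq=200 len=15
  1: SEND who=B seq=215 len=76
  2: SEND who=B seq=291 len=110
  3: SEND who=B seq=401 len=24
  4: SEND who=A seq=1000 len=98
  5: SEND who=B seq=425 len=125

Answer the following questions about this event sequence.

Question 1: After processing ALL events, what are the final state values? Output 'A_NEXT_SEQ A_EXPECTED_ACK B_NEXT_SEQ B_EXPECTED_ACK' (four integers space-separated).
After event 0: A_seq=1000 A_ack=200 B_seq=215 B_ack=1000
After event 1: A_seq=1000 A_ack=200 B_seq=291 B_ack=1000
After event 2: A_seq=1000 A_ack=200 B_seq=401 B_ack=1000
After event 3: A_seq=1000 A_ack=200 B_seq=425 B_ack=1000
After event 4: A_seq=1098 A_ack=200 B_seq=425 B_ack=1098
After event 5: A_seq=1098 A_ack=200 B_seq=550 B_ack=1098

Answer: 1098 200 550 1098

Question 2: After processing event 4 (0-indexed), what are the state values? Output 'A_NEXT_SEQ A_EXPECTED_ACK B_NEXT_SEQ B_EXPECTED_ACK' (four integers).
After event 0: A_seq=1000 A_ack=200 B_seq=215 B_ack=1000
After event 1: A_seq=1000 A_ack=200 B_seq=291 B_ack=1000
After event 2: A_seq=1000 A_ack=200 B_seq=401 B_ack=1000
After event 3: A_seq=1000 A_ack=200 B_seq=425 B_ack=1000
After event 4: A_seq=1098 A_ack=200 B_seq=425 B_ack=1098

1098 200 425 1098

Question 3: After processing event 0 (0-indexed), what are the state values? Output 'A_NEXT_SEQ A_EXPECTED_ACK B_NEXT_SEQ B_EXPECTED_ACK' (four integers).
After event 0: A_seq=1000 A_ack=200 B_seq=215 B_ack=1000

1000 200 215 1000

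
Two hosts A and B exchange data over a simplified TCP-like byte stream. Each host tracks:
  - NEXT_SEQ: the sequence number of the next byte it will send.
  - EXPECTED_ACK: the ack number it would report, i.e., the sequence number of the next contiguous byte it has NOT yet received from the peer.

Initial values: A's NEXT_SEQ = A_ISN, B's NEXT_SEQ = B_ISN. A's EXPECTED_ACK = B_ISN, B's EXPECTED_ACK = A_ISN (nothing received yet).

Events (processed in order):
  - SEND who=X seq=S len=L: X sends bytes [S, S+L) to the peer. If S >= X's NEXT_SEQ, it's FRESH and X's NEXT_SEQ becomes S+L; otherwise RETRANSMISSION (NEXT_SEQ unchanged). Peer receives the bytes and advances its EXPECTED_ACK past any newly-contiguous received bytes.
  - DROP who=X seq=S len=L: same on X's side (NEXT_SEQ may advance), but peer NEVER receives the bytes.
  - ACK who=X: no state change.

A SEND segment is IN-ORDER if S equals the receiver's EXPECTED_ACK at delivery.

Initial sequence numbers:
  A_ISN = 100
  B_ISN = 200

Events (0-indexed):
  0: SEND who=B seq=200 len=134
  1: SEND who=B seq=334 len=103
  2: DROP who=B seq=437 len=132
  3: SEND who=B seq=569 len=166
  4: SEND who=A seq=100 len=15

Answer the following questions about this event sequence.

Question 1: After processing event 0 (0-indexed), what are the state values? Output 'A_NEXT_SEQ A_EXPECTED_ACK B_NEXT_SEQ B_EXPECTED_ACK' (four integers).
After event 0: A_seq=100 A_ack=334 B_seq=334 B_ack=100

100 334 334 100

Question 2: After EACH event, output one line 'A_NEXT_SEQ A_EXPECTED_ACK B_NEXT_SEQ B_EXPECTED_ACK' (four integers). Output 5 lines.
100 334 334 100
100 437 437 100
100 437 569 100
100 437 735 100
115 437 735 115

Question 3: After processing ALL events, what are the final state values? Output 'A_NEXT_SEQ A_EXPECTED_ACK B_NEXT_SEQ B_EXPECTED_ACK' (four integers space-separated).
After event 0: A_seq=100 A_ack=334 B_seq=334 B_ack=100
After event 1: A_seq=100 A_ack=437 B_seq=437 B_ack=100
After event 2: A_seq=100 A_ack=437 B_seq=569 B_ack=100
After event 3: A_seq=100 A_ack=437 B_seq=735 B_ack=100
After event 4: A_seq=115 A_ack=437 B_seq=735 B_ack=115

Answer: 115 437 735 115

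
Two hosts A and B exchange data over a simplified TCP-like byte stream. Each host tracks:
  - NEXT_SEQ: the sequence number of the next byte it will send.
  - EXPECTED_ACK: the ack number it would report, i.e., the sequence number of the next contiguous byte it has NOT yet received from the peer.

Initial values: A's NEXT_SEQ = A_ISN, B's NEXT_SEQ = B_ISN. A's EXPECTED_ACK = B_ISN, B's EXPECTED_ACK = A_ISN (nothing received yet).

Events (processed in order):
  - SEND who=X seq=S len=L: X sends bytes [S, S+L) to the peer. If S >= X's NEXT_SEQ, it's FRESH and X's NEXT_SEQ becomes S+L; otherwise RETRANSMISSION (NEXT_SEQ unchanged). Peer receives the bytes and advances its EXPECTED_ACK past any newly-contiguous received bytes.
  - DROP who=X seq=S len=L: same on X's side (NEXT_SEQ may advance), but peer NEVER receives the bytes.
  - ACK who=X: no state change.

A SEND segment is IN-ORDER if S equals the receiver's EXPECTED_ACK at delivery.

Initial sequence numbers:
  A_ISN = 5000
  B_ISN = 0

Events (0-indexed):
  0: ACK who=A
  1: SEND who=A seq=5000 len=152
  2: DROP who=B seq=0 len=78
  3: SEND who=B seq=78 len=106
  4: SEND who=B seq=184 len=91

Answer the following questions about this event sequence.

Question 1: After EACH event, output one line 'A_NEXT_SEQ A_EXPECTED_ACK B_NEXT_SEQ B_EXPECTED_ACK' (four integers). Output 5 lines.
5000 0 0 5000
5152 0 0 5152
5152 0 78 5152
5152 0 184 5152
5152 0 275 5152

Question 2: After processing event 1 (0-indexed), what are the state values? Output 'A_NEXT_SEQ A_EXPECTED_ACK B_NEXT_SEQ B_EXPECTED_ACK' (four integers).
After event 0: A_seq=5000 A_ack=0 B_seq=0 B_ack=5000
After event 1: A_seq=5152 A_ack=0 B_seq=0 B_ack=5152

5152 0 0 5152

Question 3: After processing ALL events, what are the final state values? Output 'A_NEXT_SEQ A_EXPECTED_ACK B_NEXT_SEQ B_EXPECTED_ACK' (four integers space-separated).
After event 0: A_seq=5000 A_ack=0 B_seq=0 B_ack=5000
After event 1: A_seq=5152 A_ack=0 B_seq=0 B_ack=5152
After event 2: A_seq=5152 A_ack=0 B_seq=78 B_ack=5152
After event 3: A_seq=5152 A_ack=0 B_seq=184 B_ack=5152
After event 4: A_seq=5152 A_ack=0 B_seq=275 B_ack=5152

Answer: 5152 0 275 5152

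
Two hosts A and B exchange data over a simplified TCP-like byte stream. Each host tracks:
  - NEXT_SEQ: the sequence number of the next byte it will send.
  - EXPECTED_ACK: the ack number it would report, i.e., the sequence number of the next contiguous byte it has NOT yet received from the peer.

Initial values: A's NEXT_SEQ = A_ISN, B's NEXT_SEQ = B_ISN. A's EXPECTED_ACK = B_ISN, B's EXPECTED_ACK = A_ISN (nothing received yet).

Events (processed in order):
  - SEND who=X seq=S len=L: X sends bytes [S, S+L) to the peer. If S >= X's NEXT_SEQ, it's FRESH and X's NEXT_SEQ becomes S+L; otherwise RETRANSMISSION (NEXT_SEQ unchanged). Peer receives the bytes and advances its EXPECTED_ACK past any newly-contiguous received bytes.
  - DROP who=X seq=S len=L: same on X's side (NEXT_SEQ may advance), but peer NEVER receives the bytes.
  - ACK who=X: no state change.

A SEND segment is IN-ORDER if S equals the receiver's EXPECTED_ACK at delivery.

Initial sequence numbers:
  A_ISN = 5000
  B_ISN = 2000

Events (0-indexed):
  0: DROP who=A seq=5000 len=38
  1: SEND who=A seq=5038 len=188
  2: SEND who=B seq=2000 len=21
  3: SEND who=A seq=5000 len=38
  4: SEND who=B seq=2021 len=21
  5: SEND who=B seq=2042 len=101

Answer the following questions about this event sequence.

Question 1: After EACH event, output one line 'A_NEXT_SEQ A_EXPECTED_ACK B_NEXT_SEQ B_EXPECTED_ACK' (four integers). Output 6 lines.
5038 2000 2000 5000
5226 2000 2000 5000
5226 2021 2021 5000
5226 2021 2021 5226
5226 2042 2042 5226
5226 2143 2143 5226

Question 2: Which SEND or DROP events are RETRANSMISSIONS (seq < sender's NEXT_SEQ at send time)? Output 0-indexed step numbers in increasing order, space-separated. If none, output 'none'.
Step 0: DROP seq=5000 -> fresh
Step 1: SEND seq=5038 -> fresh
Step 2: SEND seq=2000 -> fresh
Step 3: SEND seq=5000 -> retransmit
Step 4: SEND seq=2021 -> fresh
Step 5: SEND seq=2042 -> fresh

Answer: 3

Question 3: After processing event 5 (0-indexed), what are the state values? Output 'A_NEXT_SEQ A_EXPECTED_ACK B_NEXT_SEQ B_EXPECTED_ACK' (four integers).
After event 0: A_seq=5038 A_ack=2000 B_seq=2000 B_ack=5000
After event 1: A_seq=5226 A_ack=2000 B_seq=2000 B_ack=5000
After event 2: A_seq=5226 A_ack=2021 B_seq=2021 B_ack=5000
After event 3: A_seq=5226 A_ack=2021 B_seq=2021 B_ack=5226
After event 4: A_seq=5226 A_ack=2042 B_seq=2042 B_ack=5226
After event 5: A_seq=5226 A_ack=2143 B_seq=2143 B_ack=5226

5226 2143 2143 5226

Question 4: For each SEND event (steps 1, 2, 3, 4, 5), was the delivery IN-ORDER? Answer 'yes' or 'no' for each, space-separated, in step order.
Answer: no yes yes yes yes

Derivation:
Step 1: SEND seq=5038 -> out-of-order
Step 2: SEND seq=2000 -> in-order
Step 3: SEND seq=5000 -> in-order
Step 4: SEND seq=2021 -> in-order
Step 5: SEND seq=2042 -> in-order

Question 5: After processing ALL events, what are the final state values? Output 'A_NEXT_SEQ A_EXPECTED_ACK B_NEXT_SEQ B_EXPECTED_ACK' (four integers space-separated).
After event 0: A_seq=5038 A_ack=2000 B_seq=2000 B_ack=5000
After event 1: A_seq=5226 A_ack=2000 B_seq=2000 B_ack=5000
After event 2: A_seq=5226 A_ack=2021 B_seq=2021 B_ack=5000
After event 3: A_seq=5226 A_ack=2021 B_seq=2021 B_ack=5226
After event 4: A_seq=5226 A_ack=2042 B_seq=2042 B_ack=5226
After event 5: A_seq=5226 A_ack=2143 B_seq=2143 B_ack=5226

Answer: 5226 2143 2143 5226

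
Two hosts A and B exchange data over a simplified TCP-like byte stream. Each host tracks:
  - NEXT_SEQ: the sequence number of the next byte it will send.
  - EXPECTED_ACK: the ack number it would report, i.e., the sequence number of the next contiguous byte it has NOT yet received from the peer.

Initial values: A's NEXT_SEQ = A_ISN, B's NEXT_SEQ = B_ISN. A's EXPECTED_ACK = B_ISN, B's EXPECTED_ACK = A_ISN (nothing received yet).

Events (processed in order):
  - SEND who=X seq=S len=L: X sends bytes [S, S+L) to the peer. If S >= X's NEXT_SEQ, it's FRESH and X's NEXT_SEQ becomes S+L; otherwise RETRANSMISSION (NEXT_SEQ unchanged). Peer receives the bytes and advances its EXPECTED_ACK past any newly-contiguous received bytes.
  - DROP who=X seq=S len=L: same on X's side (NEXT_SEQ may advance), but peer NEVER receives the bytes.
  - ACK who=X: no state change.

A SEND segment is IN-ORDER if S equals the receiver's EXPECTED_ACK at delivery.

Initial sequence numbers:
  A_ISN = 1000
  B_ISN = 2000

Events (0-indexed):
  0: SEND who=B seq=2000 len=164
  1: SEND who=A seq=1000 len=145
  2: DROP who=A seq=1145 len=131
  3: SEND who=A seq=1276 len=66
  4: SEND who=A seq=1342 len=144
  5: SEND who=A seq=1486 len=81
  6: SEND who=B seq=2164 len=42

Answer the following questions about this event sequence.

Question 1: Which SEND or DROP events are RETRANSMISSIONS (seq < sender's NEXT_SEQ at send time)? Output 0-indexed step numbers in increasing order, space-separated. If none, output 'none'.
Step 0: SEND seq=2000 -> fresh
Step 1: SEND seq=1000 -> fresh
Step 2: DROP seq=1145 -> fresh
Step 3: SEND seq=1276 -> fresh
Step 4: SEND seq=1342 -> fresh
Step 5: SEND seq=1486 -> fresh
Step 6: SEND seq=2164 -> fresh

Answer: none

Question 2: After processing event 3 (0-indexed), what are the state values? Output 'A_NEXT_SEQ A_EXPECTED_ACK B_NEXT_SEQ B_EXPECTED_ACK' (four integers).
After event 0: A_seq=1000 A_ack=2164 B_seq=2164 B_ack=1000
After event 1: A_seq=1145 A_ack=2164 B_seq=2164 B_ack=1145
After event 2: A_seq=1276 A_ack=2164 B_seq=2164 B_ack=1145
After event 3: A_seq=1342 A_ack=2164 B_seq=2164 B_ack=1145

1342 2164 2164 1145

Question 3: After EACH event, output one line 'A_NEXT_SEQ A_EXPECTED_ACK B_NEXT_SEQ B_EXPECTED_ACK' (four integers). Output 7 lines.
1000 2164 2164 1000
1145 2164 2164 1145
1276 2164 2164 1145
1342 2164 2164 1145
1486 2164 2164 1145
1567 2164 2164 1145
1567 2206 2206 1145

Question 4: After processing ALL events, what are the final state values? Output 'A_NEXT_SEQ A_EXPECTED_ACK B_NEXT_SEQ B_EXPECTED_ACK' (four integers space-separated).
Answer: 1567 2206 2206 1145

Derivation:
After event 0: A_seq=1000 A_ack=2164 B_seq=2164 B_ack=1000
After event 1: A_seq=1145 A_ack=2164 B_seq=2164 B_ack=1145
After event 2: A_seq=1276 A_ack=2164 B_seq=2164 B_ack=1145
After event 3: A_seq=1342 A_ack=2164 B_seq=2164 B_ack=1145
After event 4: A_seq=1486 A_ack=2164 B_seq=2164 B_ack=1145
After event 5: A_seq=1567 A_ack=2164 B_seq=2164 B_ack=1145
After event 6: A_seq=1567 A_ack=2206 B_seq=2206 B_ack=1145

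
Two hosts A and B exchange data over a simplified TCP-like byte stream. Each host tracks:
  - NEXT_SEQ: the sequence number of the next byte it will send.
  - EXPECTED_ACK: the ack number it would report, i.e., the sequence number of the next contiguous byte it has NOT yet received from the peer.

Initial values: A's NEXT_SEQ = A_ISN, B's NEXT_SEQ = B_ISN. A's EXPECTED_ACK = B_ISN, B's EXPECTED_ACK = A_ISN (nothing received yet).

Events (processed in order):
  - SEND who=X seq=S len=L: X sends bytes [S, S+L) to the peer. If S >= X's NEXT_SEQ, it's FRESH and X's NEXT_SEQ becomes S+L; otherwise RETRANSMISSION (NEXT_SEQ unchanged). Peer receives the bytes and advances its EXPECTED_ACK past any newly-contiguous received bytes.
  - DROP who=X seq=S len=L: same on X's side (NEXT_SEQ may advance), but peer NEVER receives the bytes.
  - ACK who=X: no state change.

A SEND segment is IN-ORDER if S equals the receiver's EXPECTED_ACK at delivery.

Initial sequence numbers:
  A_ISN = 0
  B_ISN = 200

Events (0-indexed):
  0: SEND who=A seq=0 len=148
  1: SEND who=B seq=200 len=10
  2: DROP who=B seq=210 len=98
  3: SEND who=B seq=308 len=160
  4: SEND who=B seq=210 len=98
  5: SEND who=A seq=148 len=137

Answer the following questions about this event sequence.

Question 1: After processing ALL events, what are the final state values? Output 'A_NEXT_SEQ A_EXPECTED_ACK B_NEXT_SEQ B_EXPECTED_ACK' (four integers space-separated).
Answer: 285 468 468 285

Derivation:
After event 0: A_seq=148 A_ack=200 B_seq=200 B_ack=148
After event 1: A_seq=148 A_ack=210 B_seq=210 B_ack=148
After event 2: A_seq=148 A_ack=210 B_seq=308 B_ack=148
After event 3: A_seq=148 A_ack=210 B_seq=468 B_ack=148
After event 4: A_seq=148 A_ack=468 B_seq=468 B_ack=148
After event 5: A_seq=285 A_ack=468 B_seq=468 B_ack=285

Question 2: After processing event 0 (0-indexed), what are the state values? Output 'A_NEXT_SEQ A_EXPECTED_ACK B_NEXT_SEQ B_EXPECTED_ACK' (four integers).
After event 0: A_seq=148 A_ack=200 B_seq=200 B_ack=148

148 200 200 148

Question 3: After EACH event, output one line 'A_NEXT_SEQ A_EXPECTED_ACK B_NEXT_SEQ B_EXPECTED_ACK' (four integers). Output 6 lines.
148 200 200 148
148 210 210 148
148 210 308 148
148 210 468 148
148 468 468 148
285 468 468 285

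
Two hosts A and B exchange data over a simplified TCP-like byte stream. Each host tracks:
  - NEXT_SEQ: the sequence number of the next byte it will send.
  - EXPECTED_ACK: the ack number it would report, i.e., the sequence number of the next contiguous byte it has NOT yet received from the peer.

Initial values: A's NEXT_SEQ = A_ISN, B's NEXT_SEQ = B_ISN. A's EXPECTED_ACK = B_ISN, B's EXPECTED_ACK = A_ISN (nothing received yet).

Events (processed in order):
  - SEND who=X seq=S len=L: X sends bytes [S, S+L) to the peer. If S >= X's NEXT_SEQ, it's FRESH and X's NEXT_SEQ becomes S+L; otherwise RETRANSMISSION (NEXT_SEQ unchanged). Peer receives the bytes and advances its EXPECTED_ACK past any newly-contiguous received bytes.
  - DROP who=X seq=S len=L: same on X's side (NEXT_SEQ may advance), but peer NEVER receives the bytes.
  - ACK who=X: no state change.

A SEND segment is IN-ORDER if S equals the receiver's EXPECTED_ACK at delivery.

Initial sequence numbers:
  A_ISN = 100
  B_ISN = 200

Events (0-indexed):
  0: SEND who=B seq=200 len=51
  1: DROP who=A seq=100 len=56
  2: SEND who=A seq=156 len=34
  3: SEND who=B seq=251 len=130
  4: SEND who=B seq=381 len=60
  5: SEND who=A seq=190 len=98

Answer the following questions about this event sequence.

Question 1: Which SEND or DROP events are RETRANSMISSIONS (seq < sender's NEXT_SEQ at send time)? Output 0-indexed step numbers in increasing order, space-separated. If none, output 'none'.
Step 0: SEND seq=200 -> fresh
Step 1: DROP seq=100 -> fresh
Step 2: SEND seq=156 -> fresh
Step 3: SEND seq=251 -> fresh
Step 4: SEND seq=381 -> fresh
Step 5: SEND seq=190 -> fresh

Answer: none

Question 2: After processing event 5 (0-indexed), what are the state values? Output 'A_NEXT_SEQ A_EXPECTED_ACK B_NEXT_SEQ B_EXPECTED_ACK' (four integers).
After event 0: A_seq=100 A_ack=251 B_seq=251 B_ack=100
After event 1: A_seq=156 A_ack=251 B_seq=251 B_ack=100
After event 2: A_seq=190 A_ack=251 B_seq=251 B_ack=100
After event 3: A_seq=190 A_ack=381 B_seq=381 B_ack=100
After event 4: A_seq=190 A_ack=441 B_seq=441 B_ack=100
After event 5: A_seq=288 A_ack=441 B_seq=441 B_ack=100

288 441 441 100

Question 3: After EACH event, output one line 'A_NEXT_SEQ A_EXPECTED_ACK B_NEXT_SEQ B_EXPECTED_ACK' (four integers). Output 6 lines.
100 251 251 100
156 251 251 100
190 251 251 100
190 381 381 100
190 441 441 100
288 441 441 100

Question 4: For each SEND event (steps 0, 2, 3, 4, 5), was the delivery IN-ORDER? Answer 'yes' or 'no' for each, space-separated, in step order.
Step 0: SEND seq=200 -> in-order
Step 2: SEND seq=156 -> out-of-order
Step 3: SEND seq=251 -> in-order
Step 4: SEND seq=381 -> in-order
Step 5: SEND seq=190 -> out-of-order

Answer: yes no yes yes no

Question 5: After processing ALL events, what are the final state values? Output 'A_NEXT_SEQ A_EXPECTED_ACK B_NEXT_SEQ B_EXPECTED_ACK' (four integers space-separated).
After event 0: A_seq=100 A_ack=251 B_seq=251 B_ack=100
After event 1: A_seq=156 A_ack=251 B_seq=251 B_ack=100
After event 2: A_seq=190 A_ack=251 B_seq=251 B_ack=100
After event 3: A_seq=190 A_ack=381 B_seq=381 B_ack=100
After event 4: A_seq=190 A_ack=441 B_seq=441 B_ack=100
After event 5: A_seq=288 A_ack=441 B_seq=441 B_ack=100

Answer: 288 441 441 100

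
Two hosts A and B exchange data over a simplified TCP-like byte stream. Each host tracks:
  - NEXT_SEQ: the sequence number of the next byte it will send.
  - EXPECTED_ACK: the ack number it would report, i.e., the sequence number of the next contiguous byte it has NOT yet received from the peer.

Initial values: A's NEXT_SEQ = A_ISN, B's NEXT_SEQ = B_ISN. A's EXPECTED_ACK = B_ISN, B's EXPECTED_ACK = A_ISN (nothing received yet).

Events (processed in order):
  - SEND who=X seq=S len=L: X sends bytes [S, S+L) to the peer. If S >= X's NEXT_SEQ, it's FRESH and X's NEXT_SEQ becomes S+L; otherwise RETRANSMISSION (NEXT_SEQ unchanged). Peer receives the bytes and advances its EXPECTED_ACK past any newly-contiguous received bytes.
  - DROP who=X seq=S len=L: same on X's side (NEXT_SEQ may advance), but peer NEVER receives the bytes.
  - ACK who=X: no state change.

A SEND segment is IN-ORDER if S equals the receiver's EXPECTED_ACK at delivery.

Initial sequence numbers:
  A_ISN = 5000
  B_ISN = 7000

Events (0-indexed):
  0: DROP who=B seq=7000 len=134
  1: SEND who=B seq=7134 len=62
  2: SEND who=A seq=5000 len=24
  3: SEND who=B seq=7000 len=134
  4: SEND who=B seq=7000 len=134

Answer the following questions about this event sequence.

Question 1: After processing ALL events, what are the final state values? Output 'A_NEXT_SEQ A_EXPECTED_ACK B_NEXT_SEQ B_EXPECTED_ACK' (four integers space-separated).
Answer: 5024 7196 7196 5024

Derivation:
After event 0: A_seq=5000 A_ack=7000 B_seq=7134 B_ack=5000
After event 1: A_seq=5000 A_ack=7000 B_seq=7196 B_ack=5000
After event 2: A_seq=5024 A_ack=7000 B_seq=7196 B_ack=5024
After event 3: A_seq=5024 A_ack=7196 B_seq=7196 B_ack=5024
After event 4: A_seq=5024 A_ack=7196 B_seq=7196 B_ack=5024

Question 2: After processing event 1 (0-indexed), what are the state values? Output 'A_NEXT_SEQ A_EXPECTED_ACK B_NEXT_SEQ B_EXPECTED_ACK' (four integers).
After event 0: A_seq=5000 A_ack=7000 B_seq=7134 B_ack=5000
After event 1: A_seq=5000 A_ack=7000 B_seq=7196 B_ack=5000

5000 7000 7196 5000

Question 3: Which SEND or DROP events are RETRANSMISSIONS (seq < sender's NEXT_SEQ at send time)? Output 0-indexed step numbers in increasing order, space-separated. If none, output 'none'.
Answer: 3 4

Derivation:
Step 0: DROP seq=7000 -> fresh
Step 1: SEND seq=7134 -> fresh
Step 2: SEND seq=5000 -> fresh
Step 3: SEND seq=7000 -> retransmit
Step 4: SEND seq=7000 -> retransmit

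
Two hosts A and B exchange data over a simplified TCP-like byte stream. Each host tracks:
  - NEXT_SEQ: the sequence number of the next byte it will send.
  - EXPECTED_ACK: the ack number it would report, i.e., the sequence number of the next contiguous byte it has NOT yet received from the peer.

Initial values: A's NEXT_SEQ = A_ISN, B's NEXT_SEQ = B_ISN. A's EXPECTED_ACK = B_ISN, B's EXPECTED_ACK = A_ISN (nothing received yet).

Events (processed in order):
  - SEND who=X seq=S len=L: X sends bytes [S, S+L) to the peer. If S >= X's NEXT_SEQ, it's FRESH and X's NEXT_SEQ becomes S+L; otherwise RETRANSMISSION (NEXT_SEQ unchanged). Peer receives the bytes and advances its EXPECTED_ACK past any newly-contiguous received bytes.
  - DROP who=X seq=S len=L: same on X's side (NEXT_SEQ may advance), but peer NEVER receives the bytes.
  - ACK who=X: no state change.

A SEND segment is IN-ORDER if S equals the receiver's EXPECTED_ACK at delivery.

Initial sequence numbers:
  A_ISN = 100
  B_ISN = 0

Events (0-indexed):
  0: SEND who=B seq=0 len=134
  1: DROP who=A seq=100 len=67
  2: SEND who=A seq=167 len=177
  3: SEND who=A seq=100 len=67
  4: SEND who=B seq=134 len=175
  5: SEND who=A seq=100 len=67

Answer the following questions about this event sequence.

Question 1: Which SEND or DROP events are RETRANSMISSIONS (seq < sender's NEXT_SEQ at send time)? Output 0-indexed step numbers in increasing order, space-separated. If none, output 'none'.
Answer: 3 5

Derivation:
Step 0: SEND seq=0 -> fresh
Step 1: DROP seq=100 -> fresh
Step 2: SEND seq=167 -> fresh
Step 3: SEND seq=100 -> retransmit
Step 4: SEND seq=134 -> fresh
Step 5: SEND seq=100 -> retransmit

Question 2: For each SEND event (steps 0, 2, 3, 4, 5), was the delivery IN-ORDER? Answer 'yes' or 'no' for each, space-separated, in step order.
Step 0: SEND seq=0 -> in-order
Step 2: SEND seq=167 -> out-of-order
Step 3: SEND seq=100 -> in-order
Step 4: SEND seq=134 -> in-order
Step 5: SEND seq=100 -> out-of-order

Answer: yes no yes yes no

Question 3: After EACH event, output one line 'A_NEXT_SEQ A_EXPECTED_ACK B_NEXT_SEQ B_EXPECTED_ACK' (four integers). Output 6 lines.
100 134 134 100
167 134 134 100
344 134 134 100
344 134 134 344
344 309 309 344
344 309 309 344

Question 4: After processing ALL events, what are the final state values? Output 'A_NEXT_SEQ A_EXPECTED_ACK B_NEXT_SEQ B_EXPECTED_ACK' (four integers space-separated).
After event 0: A_seq=100 A_ack=134 B_seq=134 B_ack=100
After event 1: A_seq=167 A_ack=134 B_seq=134 B_ack=100
After event 2: A_seq=344 A_ack=134 B_seq=134 B_ack=100
After event 3: A_seq=344 A_ack=134 B_seq=134 B_ack=344
After event 4: A_seq=344 A_ack=309 B_seq=309 B_ack=344
After event 5: A_seq=344 A_ack=309 B_seq=309 B_ack=344

Answer: 344 309 309 344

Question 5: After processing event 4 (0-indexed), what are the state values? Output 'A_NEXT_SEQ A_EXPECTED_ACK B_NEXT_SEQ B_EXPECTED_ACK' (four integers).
After event 0: A_seq=100 A_ack=134 B_seq=134 B_ack=100
After event 1: A_seq=167 A_ack=134 B_seq=134 B_ack=100
After event 2: A_seq=344 A_ack=134 B_seq=134 B_ack=100
After event 3: A_seq=344 A_ack=134 B_seq=134 B_ack=344
After event 4: A_seq=344 A_ack=309 B_seq=309 B_ack=344

344 309 309 344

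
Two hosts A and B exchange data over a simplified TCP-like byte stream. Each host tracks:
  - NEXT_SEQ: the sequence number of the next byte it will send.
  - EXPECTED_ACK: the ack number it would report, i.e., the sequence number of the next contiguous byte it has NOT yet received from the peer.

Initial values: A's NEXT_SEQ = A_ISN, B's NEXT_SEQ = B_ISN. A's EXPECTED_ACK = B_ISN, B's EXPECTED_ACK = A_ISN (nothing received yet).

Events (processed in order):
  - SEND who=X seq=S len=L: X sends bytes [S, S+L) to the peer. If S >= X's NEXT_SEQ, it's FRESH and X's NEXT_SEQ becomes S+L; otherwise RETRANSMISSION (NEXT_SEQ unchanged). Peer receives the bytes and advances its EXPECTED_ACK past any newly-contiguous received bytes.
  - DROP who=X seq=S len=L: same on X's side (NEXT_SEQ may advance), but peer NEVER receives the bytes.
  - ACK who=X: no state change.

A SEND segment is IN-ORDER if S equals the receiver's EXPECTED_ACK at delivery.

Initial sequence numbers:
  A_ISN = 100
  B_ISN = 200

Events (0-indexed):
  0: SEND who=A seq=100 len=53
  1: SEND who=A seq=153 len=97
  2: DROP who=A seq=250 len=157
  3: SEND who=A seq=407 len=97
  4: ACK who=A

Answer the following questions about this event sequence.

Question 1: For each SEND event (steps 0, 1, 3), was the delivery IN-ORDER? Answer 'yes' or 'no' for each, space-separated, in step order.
Answer: yes yes no

Derivation:
Step 0: SEND seq=100 -> in-order
Step 1: SEND seq=153 -> in-order
Step 3: SEND seq=407 -> out-of-order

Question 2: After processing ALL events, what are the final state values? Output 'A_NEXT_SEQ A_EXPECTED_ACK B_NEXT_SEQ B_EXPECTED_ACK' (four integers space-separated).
Answer: 504 200 200 250

Derivation:
After event 0: A_seq=153 A_ack=200 B_seq=200 B_ack=153
After event 1: A_seq=250 A_ack=200 B_seq=200 B_ack=250
After event 2: A_seq=407 A_ack=200 B_seq=200 B_ack=250
After event 3: A_seq=504 A_ack=200 B_seq=200 B_ack=250
After event 4: A_seq=504 A_ack=200 B_seq=200 B_ack=250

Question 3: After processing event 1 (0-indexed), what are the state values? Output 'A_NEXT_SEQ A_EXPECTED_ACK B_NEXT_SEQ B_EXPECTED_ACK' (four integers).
After event 0: A_seq=153 A_ack=200 B_seq=200 B_ack=153
After event 1: A_seq=250 A_ack=200 B_seq=200 B_ack=250

250 200 200 250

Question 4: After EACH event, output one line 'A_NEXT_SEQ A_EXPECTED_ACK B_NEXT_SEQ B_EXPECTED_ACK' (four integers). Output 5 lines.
153 200 200 153
250 200 200 250
407 200 200 250
504 200 200 250
504 200 200 250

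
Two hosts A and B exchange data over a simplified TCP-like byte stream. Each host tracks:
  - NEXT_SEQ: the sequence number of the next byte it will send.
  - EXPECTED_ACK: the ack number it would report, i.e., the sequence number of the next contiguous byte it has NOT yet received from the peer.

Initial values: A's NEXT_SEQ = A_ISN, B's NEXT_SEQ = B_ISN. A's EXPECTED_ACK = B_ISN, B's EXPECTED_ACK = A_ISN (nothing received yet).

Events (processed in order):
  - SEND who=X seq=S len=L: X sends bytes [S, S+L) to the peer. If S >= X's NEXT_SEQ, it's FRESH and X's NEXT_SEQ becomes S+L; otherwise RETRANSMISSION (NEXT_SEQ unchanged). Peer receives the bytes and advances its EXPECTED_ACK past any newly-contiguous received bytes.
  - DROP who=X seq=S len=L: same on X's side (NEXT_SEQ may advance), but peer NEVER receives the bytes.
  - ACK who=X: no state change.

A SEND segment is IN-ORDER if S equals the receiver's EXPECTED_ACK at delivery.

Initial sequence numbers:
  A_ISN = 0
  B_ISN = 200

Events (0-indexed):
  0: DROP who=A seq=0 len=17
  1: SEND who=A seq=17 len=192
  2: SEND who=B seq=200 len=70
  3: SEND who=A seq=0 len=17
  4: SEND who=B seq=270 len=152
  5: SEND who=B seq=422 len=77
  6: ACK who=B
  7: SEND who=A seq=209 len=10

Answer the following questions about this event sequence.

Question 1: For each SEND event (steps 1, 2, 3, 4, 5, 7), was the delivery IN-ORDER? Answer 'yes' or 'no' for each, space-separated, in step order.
Step 1: SEND seq=17 -> out-of-order
Step 2: SEND seq=200 -> in-order
Step 3: SEND seq=0 -> in-order
Step 4: SEND seq=270 -> in-order
Step 5: SEND seq=422 -> in-order
Step 7: SEND seq=209 -> in-order

Answer: no yes yes yes yes yes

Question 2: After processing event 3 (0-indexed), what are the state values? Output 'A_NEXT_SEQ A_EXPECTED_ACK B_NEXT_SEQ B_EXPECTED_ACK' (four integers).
After event 0: A_seq=17 A_ack=200 B_seq=200 B_ack=0
After event 1: A_seq=209 A_ack=200 B_seq=200 B_ack=0
After event 2: A_seq=209 A_ack=270 B_seq=270 B_ack=0
After event 3: A_seq=209 A_ack=270 B_seq=270 B_ack=209

209 270 270 209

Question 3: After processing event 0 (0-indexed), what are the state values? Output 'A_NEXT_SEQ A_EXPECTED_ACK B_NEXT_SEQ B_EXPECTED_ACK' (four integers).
After event 0: A_seq=17 A_ack=200 B_seq=200 B_ack=0

17 200 200 0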